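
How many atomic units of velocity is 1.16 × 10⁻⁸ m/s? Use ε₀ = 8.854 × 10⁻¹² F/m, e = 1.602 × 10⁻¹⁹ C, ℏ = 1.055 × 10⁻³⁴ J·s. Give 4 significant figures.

atomic unit of velocity: v_au = e²/(4πε₀ℏ) = 2.186 × 10⁶ m/s.
1.16 × 10⁻⁸ / 2.186 × 10⁶ = 5.306 × 10⁻¹⁵

5.306 × 10⁻¹⁵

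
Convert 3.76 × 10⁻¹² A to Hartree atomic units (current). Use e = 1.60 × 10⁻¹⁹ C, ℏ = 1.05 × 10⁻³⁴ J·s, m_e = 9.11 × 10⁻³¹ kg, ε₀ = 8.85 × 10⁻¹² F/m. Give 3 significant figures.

5.64 × 10⁻¹⁰

atomic unit of electric current: I_au = e E_h/ℏ = m_e e⁵/((4πε₀)²ℏ³) = 6.67 × 10⁻³ A.
3.76 × 10⁻¹² / 6.67 × 10⁻³ = 5.64 × 10⁻¹⁰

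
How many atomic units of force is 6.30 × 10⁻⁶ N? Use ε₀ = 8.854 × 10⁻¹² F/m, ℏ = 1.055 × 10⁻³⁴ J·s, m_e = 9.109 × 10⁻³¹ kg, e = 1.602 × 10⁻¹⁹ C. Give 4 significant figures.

atomic unit of force: F_au = E_h/a₀ = m_e²e⁶/((4πε₀)³ℏ⁴) = 8.220 × 10⁻⁸ N.
6.30 × 10⁻⁶ / 8.220 × 10⁻⁸ = 76.64

76.64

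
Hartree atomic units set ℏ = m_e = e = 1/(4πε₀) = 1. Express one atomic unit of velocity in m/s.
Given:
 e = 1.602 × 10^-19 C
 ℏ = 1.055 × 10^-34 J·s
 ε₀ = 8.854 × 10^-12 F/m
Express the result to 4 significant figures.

2.186 × 10^6 m/s

The unique combination of the constants set to 1 with dimensions of velocity is v_au = e²/(4πε₀ℏ).
  = 2.566 × 10^-38 / 1.174 × 10^-44
  = 2.186 × 10^6 m/s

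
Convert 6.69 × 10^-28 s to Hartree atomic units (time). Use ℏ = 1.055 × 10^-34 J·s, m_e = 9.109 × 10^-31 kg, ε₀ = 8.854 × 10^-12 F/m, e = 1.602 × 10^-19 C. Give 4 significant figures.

atomic unit of time: τ_au = (4πε₀)²ℏ³/(m_e e⁴) = 2.423 × 10^-17 s.
6.69 × 10^-28 / 2.423 × 10^-17 = 2.761 × 10^-11

2.761 × 10^-11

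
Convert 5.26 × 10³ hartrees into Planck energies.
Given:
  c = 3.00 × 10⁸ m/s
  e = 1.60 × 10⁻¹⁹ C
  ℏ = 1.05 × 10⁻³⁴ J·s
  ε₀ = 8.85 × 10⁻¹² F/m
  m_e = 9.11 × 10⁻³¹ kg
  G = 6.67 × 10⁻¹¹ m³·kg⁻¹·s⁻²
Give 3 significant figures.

1.18 × 10⁻²³

hartree: E_h = m_e e⁴/(4πε₀ℏ)² = 4.38 × 10⁻¹⁸ J
Planck energy: E_P = √(ℏc⁵/G) = 1.96 × 10⁹ J
5.26 × 10³ × 4.38 × 10⁻¹⁸ / 1.96 × 10⁹ = 1.18 × 10⁻²³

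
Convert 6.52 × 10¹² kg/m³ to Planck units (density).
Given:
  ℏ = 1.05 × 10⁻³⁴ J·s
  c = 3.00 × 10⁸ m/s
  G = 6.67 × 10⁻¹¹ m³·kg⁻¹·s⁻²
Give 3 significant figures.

Planck density: ρ_P = c⁵/(ℏG²) = 5.20 × 10⁹⁶ kg/m³.
6.52 × 10¹² / 5.20 × 10⁹⁶ = 1.25 × 10⁻⁸⁴

1.25 × 10⁻⁸⁴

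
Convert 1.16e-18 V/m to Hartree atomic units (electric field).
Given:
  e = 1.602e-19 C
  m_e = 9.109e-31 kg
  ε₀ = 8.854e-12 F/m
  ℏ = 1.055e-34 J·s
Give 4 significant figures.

2.261e-30

atomic unit of electric field: E_au = E_h/(e a₀) = m_e²e⁵/((4πε₀)³ℏ⁴) = 5.131e11 V/m.
1.16e-18 / 5.131e11 = 2.261e-30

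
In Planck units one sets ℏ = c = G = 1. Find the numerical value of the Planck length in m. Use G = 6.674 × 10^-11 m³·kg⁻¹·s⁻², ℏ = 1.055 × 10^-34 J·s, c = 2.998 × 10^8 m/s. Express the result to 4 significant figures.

ℓ_P = √(ℏG/c³)
  = √(2.613 × 10^-70)
  = 1.616 × 10^-35 m

1.616 × 10^-35 m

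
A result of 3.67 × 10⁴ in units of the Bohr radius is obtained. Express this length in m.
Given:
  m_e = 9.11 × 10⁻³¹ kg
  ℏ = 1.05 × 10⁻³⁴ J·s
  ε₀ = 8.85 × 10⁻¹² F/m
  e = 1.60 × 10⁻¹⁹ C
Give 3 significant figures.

1.93 × 10⁻⁶ m

One Bohr radius: a₀ = 4πε₀ℏ²/(m_e e²) = 5.26 × 10⁻¹¹ m.
3.67 × 10⁴ × 5.26 × 10⁻¹¹ m = 1.93 × 10⁻⁶ m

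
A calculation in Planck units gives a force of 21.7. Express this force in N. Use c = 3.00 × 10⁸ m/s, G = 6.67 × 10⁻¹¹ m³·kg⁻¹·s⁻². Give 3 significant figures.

2.64 × 10⁴⁵ N

One Planck force: F_P = c⁴/G = 1.21 × 10⁴⁴ N.
21.7 × 1.21 × 10⁴⁴ N = 2.64 × 10⁴⁵ N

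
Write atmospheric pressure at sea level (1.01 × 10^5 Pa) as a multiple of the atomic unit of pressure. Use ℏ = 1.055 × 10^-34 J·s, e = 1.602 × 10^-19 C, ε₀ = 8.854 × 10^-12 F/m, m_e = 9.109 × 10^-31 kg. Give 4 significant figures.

atomic unit of pressure: P_au = E_h/a₀³ = m_e⁴e¹⁰/((4πε₀)⁵ℏ⁸) = 2.929 × 10^13 Pa.
1.01 × 10^5 / 2.929 × 10^13 = 3.448 × 10^-9

3.448 × 10^-9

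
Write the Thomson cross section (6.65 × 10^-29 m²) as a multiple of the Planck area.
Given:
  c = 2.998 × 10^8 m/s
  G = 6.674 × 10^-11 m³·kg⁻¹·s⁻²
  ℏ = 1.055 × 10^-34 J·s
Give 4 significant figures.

2.545 × 10^41

Planck area: A_P = ℏG/c³ = 2.613 × 10^-70 m².
6.65 × 10^-29 / 2.613 × 10^-70 = 2.545 × 10^41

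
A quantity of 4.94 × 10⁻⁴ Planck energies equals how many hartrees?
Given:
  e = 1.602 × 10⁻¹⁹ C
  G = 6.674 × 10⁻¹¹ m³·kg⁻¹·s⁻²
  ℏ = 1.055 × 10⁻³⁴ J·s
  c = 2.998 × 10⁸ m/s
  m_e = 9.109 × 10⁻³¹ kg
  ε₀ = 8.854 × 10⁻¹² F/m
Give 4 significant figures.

Planck energy: E_P = √(ℏc⁵/G) = 1.957 × 10⁹ J
hartree: E_h = m_e e⁴/(4πε₀ℏ)² = 4.354 × 10⁻¹⁸ J
4.94 × 10⁻⁴ × 1.957 × 10⁹ / 4.354 × 10⁻¹⁸ = 2.220 × 10²³

2.220 × 10²³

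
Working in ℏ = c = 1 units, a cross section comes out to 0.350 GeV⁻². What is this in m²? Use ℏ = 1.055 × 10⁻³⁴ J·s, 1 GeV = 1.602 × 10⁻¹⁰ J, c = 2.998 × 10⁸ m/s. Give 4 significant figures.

1.364 × 10⁻³² m²

Area is [L]² = [E]⁻²·(ℏc)²; restore (ℏc)².
1 GeV⁻² → (ℏc)² × (1 GeV in J)⁻² = 3.898 × 10⁻³² m².
Result: 0.350 × 3.898 × 10⁻³² = 1.364 × 10⁻³² m².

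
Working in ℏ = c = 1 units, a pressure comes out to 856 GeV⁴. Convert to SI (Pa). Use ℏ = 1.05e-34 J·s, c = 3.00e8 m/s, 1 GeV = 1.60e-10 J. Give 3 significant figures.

Pressure is [E]/[L]³ = [E]⁴/(ℏc)³.
1 GeV⁴ → 1/(ℏc)³ × (1 GeV in J)⁴ = 2.10e37 Pa.
Result: 856 × 2.10e37 = 1.79e40 Pa.

1.79e40 Pa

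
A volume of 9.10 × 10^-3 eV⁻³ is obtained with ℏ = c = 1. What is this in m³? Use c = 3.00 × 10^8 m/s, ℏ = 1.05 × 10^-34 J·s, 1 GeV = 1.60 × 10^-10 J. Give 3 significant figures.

6.94 × 10^-23 m³

Volume is [L]³ = [E]⁻³·(ℏc)³.
1 GeV⁻³ → (ℏc)³ × (1 GeV in J)⁻³ = 7.63 × 10^-48 m³.
Convert the energy scale: 9.10 × 10^-3 eV⁻³ = 9.10 × 10^24 GeV⁻³.
Result: 9.10 × 10^24 × 7.63 × 10^-48 = 6.94 × 10^-23 m³.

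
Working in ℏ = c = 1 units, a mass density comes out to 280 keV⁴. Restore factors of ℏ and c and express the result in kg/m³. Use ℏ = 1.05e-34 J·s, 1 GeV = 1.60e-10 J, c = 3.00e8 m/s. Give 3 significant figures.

Mass density is [E]/(c²[L]³) = [E]⁴/(ℏ³c⁵).
1 GeV⁴ → 1/(ℏ³c⁵) × (1 GeV in J)⁴ = 2.33e20 kg/m³.
Convert the energy scale: 280 keV⁴ = 2.80e-22 GeV⁴.
Result: 2.80e-22 × 2.33e20 = 0.0652 kg/m³.

0.0652 kg/m³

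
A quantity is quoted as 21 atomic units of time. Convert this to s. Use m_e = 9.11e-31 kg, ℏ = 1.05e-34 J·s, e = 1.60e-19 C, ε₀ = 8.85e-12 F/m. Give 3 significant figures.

5.04e-16 s

One atomic unit of time: τ_au = (4πε₀)²ℏ³/(m_e e⁴) = 2.40e-17 s.
21 × 2.40e-17 s = 5.04e-16 s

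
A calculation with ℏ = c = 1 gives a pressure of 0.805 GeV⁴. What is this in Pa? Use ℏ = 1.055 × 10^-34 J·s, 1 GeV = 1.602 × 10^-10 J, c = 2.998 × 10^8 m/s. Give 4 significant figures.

1.676 × 10^37 Pa

Pressure is [E]/[L]³ = [E]⁴/(ℏc)³.
1 GeV⁴ → 1/(ℏc)³ × (1 GeV in J)⁴ = 2.082 × 10^37 Pa.
Result: 0.805 × 2.082 × 10^37 = 1.676 × 10^37 Pa.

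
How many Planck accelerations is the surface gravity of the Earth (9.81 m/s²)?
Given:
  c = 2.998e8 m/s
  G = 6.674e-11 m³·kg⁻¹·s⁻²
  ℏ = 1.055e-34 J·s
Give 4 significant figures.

Planck acceleration: a_P = √(c⁷/(ℏG)) = 5.560e51 m/s².
9.81 / 5.560e51 = 1.764e-51

1.764e-51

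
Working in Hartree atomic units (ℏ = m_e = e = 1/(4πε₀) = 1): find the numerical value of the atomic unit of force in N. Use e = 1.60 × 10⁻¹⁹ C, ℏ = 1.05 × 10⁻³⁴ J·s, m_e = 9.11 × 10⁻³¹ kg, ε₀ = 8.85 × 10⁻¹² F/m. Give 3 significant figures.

The unique combination of the constants set to 1 with dimensions of force is F_au = E_h/a₀ = m_e²e⁶/((4πε₀)³ℏ⁴).
E_h = 4.38 × 10⁻¹⁸ J
a₀ = 5.26 × 10⁻¹¹ m
E_h/a₀ = 8.33 × 10⁻⁸ N

8.33 × 10⁻⁸ N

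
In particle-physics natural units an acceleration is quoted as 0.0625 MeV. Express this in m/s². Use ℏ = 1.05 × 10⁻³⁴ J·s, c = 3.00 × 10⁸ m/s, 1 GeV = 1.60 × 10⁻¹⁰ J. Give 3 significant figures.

2.86 × 10²⁸ m/s²

Acceleration is [L]/[T]² = c·[E]/ℏ.
1 GeV → c/ℏ × (1 GeV in J) = 4.57 × 10³² m/s².
Convert the energy scale: 0.0625 MeV = 6.25 × 10⁻⁵ GeV.
Result: 6.25 × 10⁻⁵ × 4.57 × 10³² = 2.86 × 10²⁸ m/s².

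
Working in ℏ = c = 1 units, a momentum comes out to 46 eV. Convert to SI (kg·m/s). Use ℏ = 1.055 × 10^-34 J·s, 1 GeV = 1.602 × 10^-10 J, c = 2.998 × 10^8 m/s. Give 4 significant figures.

Momentum is [E]/c; divide by c.
1 GeV → 1/c × (1 GeV in J) = 5.344 × 10^-19 kg·m/s.
Convert the energy scale: 46 eV = 4.60 × 10^-8 GeV.
Result: 4.60 × 10^-8 × 5.344 × 10^-19 = 2.458 × 10^-26 kg·m/s.

2.458 × 10^-26 kg·m/s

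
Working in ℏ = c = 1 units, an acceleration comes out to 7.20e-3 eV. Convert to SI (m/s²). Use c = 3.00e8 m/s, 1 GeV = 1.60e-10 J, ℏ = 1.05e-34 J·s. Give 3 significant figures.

3.29e21 m/s²

Acceleration is [L]/[T]² = c·[E]/ℏ.
1 GeV → c/ℏ × (1 GeV in J) = 4.57e32 m/s².
Convert the energy scale: 7.20e-3 eV = 7.20e-12 GeV.
Result: 7.20e-12 × 4.57e32 = 3.29e21 m/s².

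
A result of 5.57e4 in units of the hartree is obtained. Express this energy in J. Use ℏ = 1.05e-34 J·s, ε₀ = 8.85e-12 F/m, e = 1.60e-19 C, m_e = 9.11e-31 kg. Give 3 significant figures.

2.44e-13 J

One hartree: E_h = m_e e⁴/(4πε₀ℏ)² = 4.38e-18 J.
5.57e4 × 4.38e-18 J = 2.44e-13 J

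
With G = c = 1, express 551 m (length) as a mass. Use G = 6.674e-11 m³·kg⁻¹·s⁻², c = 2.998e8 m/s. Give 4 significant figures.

Length → mass via c²/G.
551 m × (c²/G) = 7.420e29 kg

7.420e29 kg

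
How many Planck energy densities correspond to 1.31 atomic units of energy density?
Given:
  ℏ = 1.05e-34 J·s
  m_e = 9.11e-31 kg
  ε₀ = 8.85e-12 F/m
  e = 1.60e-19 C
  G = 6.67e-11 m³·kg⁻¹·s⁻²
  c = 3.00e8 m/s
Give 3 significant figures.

8.43e-101

atomic unit of energy density: u_au = E_h/a₀³ = m_e⁴e¹⁰/((4πε₀)⁵ℏ⁸) = 3.01e13 J/m³
Planck energy density: u_P = c⁷/(ℏG²) = 4.68e113 J/m³
1.31 × 3.01e13 / 4.68e113 = 8.43e-101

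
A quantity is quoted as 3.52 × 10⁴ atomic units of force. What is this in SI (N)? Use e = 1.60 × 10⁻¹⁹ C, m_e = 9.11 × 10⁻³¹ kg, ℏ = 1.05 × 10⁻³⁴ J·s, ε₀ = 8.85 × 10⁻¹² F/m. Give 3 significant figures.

2.93 × 10⁻³ N

One atomic unit of force: F_au = E_h/a₀ = m_e²e⁶/((4πε₀)³ℏ⁴) = 8.33 × 10⁻⁸ N.
3.52 × 10⁴ × 8.33 × 10⁻⁸ N = 2.93 × 10⁻³ N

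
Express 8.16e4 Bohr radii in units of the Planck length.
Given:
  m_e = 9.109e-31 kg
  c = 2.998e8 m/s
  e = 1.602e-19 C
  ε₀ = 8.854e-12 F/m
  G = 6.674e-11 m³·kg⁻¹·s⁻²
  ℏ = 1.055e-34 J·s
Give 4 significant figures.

2.674e29

Bohr radius: a₀ = 4πε₀ℏ²/(m_e e²) = 5.297e-11 m
Planck length: ℓ_P = √(ℏG/c³) = 1.616e-35 m
8.16e4 × 5.297e-11 / 1.616e-35 = 2.674e29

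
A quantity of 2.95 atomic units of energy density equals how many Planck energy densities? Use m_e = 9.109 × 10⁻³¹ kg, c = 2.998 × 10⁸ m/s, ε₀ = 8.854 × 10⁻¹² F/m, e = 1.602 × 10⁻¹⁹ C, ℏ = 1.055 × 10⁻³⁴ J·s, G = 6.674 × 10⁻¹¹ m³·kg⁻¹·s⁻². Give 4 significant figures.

1.865 × 10⁻¹⁰⁰

atomic unit of energy density: u_au = E_h/a₀³ = m_e⁴e¹⁰/((4πε₀)⁵ℏ⁸) = 2.929 × 10¹³ J/m³
Planck energy density: u_P = c⁷/(ℏG²) = 4.632 × 10¹¹³ J/m³
2.95 × 2.929 × 10¹³ / 4.632 × 10¹¹³ = 1.865 × 10⁻¹⁰⁰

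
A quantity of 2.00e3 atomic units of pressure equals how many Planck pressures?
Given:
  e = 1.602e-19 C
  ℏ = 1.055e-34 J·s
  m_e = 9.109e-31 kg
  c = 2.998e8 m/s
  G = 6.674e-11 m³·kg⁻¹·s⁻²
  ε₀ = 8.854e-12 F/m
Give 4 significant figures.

1.265e-97

atomic unit of pressure: P_au = E_h/a₀³ = m_e⁴e¹⁰/((4πε₀)⁵ℏ⁸) = 2.929e13 Pa
Planck pressure: p_P = c⁷/(ℏG²) = 4.632e113 Pa
2.00e3 × 2.929e13 / 4.632e113 = 1.265e-97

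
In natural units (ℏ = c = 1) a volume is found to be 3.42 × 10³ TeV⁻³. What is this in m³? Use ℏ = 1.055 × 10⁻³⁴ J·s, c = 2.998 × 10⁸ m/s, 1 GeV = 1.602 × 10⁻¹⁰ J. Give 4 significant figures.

2.632 × 10⁻⁵³ m³

Volume is [L]³ = [E]⁻³·(ℏc)³.
1 GeV⁻³ → (ℏc)³ × (1 GeV in J)⁻³ = 7.696 × 10⁻⁴⁸ m³.
Convert the energy scale: 3.42 × 10³ TeV⁻³ = 3.42 × 10⁻⁶ GeV⁻³.
Result: 3.42 × 10⁻⁶ × 7.696 × 10⁻⁴⁸ = 2.632 × 10⁻⁵³ m³.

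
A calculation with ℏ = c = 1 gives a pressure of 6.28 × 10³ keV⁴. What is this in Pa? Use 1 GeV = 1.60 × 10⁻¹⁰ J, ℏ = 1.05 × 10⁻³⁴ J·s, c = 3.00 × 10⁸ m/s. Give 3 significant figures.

Pressure is [E]/[L]³ = [E]⁴/(ℏc)³.
1 GeV⁴ → 1/(ℏc)³ × (1 GeV in J)⁴ = 2.10 × 10³⁷ Pa.
Convert the energy scale: 6.28 × 10³ keV⁴ = 6.28 × 10⁻²¹ GeV⁴.
Result: 6.28 × 10⁻²¹ × 2.10 × 10³⁷ = 1.32 × 10¹⁷ Pa.

1.32 × 10¹⁷ Pa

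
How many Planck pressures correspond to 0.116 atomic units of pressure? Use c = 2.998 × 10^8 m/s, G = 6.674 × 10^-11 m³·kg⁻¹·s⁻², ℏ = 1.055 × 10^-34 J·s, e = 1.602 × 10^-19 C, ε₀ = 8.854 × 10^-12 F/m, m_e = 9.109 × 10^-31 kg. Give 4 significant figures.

7.335 × 10^-102

atomic unit of pressure: P_au = E_h/a₀³ = m_e⁴e¹⁰/((4πε₀)⁵ℏ⁸) = 2.929 × 10^13 Pa
Planck pressure: p_P = c⁷/(ℏG²) = 4.632 × 10^113 Pa
0.116 × 2.929 × 10^13 / 4.632 × 10^113 = 7.335 × 10^-102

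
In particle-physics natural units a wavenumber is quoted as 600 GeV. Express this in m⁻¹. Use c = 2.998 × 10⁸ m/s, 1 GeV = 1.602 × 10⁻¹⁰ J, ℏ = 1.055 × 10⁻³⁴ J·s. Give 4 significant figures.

Inverse length is [E]/(ℏc).
1 GeV → 1/(ℏc) × (1 GeV in J) = 5.065 × 10¹⁵ m⁻¹.
Result: 600 × 5.065 × 10¹⁵ = 3.039 × 10¹⁸ m⁻¹.

3.039 × 10¹⁸ m⁻¹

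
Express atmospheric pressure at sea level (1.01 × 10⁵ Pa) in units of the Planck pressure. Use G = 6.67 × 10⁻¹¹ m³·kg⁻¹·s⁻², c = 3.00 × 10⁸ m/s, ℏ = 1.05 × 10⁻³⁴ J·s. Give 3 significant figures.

2.16 × 10⁻¹⁰⁹

Planck pressure: p_P = c⁷/(ℏG²) = 4.68 × 10¹¹³ Pa.
1.01 × 10⁵ / 4.68 × 10¹¹³ = 2.16 × 10⁻¹⁰⁹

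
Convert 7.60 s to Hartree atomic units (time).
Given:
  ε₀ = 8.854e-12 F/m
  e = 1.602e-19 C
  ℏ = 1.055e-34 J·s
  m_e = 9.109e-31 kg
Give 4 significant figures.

atomic unit of time: τ_au = (4πε₀)²ℏ³/(m_e e⁴) = 2.423e-17 s.
7.60 / 2.423e-17 = 3.137e17

3.137e17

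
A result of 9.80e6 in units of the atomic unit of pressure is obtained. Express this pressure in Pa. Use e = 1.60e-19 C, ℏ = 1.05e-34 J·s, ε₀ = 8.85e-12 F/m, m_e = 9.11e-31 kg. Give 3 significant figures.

One atomic unit of pressure: P_au = E_h/a₀³ = m_e⁴e¹⁰/((4πε₀)⁵ℏ⁸) = 3.01e13 Pa.
9.80e6 × 3.01e13 Pa = 2.95e20 Pa

2.95e20 Pa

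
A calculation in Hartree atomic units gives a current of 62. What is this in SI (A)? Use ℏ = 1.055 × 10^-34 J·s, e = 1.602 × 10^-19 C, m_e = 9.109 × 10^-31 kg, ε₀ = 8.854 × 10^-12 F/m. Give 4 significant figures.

0.4099 A

One atomic unit of electric current: I_au = e E_h/ℏ = m_e e⁵/((4πε₀)²ℏ³) = 6.612 × 10^-3 A.
62 × 6.612 × 10^-3 A = 0.4099 A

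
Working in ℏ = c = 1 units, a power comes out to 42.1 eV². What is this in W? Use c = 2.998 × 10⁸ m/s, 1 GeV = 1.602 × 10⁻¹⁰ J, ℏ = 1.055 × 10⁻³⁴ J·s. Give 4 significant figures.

0.01024 W

Power is [E]/[T] = [E]²/ℏ.
1 GeV² → 1/ℏ × (1 GeV in J)² = 2.433 × 10¹⁴ W.
Convert the energy scale: 42.1 eV² = 4.21 × 10⁻¹⁷ GeV².
Result: 4.21 × 10⁻¹⁷ × 2.433 × 10¹⁴ = 0.01024 W.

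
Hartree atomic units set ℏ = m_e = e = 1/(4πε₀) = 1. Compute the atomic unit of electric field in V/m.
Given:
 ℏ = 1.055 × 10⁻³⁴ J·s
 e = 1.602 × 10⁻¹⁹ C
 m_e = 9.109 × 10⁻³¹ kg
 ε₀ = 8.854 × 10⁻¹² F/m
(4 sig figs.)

Dimensional analysis gives E_au = E_h/(e a₀) = m_e²e⁵/((4πε₀)³ℏ⁴).
E_h = 4.354 × 10⁻¹⁸ J
a₀ = 5.297 × 10⁻¹¹ m
E_h/(e·a₀) = 5.131 × 10¹¹ V/m

5.131 × 10¹¹ V/m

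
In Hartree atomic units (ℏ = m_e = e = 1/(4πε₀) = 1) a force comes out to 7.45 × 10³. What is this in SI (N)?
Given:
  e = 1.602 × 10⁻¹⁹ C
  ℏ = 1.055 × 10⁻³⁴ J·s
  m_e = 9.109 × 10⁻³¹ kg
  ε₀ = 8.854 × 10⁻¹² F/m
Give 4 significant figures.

One atomic unit of force: F_au = E_h/a₀ = m_e²e⁶/((4πε₀)³ℏ⁴) = 8.220 × 10⁻⁸ N.
7.45 × 10³ × 8.220 × 10⁻⁸ N = 6.124 × 10⁻⁴ N

6.124 × 10⁻⁴ N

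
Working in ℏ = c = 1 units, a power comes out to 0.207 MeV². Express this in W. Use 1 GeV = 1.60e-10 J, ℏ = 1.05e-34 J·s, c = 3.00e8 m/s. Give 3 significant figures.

5.05e7 W

Power is [E]/[T] = [E]²/ℏ.
1 GeV² → 1/ℏ × (1 GeV in J)² = 2.44e14 W.
Convert the energy scale: 0.207 MeV² = 2.07e-7 GeV².
Result: 2.07e-7 × 2.44e14 = 5.05e7 W.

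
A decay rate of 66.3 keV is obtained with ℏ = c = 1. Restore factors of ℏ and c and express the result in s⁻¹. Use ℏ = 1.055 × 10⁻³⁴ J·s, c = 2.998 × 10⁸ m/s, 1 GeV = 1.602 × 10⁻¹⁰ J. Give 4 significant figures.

1.007 × 10²⁰ s⁻¹

A rate is [E]/ℏ; divide by ℏ.
1 GeV → 1/ℏ × (1 GeV in J) = 1.518 × 10²⁴ s⁻¹.
Convert the energy scale: 66.3 keV = 6.63 × 10⁻⁵ GeV.
Result: 6.63 × 10⁻⁵ × 1.518 × 10²⁴ = 1.007 × 10²⁰ s⁻¹.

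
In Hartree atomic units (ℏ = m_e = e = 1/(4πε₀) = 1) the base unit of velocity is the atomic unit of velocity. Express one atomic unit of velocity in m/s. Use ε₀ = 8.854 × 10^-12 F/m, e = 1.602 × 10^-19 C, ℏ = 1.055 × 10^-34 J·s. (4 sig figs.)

v_au = e²/(4πε₀ℏ)
  = 2.566 × 10^-38 / 1.174 × 10^-44
  = 2.186 × 10^6 m/s

2.186 × 10^6 m/s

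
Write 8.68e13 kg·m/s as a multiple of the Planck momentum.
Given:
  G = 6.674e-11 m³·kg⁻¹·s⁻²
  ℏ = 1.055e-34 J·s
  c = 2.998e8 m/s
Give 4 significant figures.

1.330e13

Planck momentum: p_P = √(ℏc³/G) = 6.527 kg·m/s.
8.68e13 / 6.527 = 1.330e13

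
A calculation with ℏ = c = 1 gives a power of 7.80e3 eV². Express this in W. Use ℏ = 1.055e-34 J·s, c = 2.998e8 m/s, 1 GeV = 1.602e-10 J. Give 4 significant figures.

1.897 W

Power is [E]/[T] = [E]²/ℏ.
1 GeV² → 1/ℏ × (1 GeV in J)² = 2.433e14 W.
Convert the energy scale: 7.80e3 eV² = 7.80e-15 GeV².
Result: 7.80e-15 × 2.433e14 = 1.897 W.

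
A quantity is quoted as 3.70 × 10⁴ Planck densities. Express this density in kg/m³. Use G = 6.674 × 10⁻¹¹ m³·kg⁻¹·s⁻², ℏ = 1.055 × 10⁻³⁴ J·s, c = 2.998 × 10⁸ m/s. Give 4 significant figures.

One Planck density: ρ_P = c⁵/(ℏG²) = 5.154 × 10⁹⁶ kg/m³.
3.70 × 10⁴ × 5.154 × 10⁹⁶ kg/m³ = 1.907 × 10¹⁰¹ kg/m³

1.907 × 10¹⁰¹ kg/m³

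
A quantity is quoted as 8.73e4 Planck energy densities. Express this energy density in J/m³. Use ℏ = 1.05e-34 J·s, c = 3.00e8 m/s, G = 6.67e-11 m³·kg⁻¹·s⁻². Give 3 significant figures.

4.09e118 J/m³

One Planck energy density: u_P = c⁷/(ℏG²) = 4.68e113 J/m³.
8.73e4 × 4.68e113 J/m³ = 4.09e118 J/m³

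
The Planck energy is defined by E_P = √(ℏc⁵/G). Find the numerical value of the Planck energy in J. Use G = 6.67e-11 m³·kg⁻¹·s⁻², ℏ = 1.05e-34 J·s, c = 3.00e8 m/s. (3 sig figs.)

E_P = √(ℏc⁵/G)
  = √(3.83e18)
  = 1.96e9 J

1.96e9 J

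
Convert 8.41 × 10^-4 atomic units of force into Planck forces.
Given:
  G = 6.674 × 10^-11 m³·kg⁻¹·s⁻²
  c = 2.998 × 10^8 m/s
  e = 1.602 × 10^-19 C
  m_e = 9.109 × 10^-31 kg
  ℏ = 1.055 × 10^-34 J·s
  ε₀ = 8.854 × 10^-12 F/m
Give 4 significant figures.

atomic unit of force: F_au = E_h/a₀ = m_e²e⁶/((4πε₀)³ℏ⁴) = 8.220 × 10^-8 N
Planck force: F_P = c⁴/G = 1.210 × 10^44 N
8.41 × 10^-4 × 8.220 × 10^-8 / 1.210 × 10^44 = 5.711 × 10^-55

5.711 × 10^-55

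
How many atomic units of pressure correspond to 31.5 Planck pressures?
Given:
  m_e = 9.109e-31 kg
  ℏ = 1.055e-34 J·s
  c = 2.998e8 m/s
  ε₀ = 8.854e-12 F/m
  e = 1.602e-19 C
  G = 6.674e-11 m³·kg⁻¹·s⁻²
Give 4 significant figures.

Planck pressure: p_P = c⁷/(ℏG²) = 4.632e113 Pa
atomic unit of pressure: P_au = E_h/a₀³ = m_e⁴e¹⁰/((4πε₀)⁵ℏ⁸) = 2.929e13 Pa
31.5 × 4.632e113 / 2.929e13 = 4.982e101

4.982e101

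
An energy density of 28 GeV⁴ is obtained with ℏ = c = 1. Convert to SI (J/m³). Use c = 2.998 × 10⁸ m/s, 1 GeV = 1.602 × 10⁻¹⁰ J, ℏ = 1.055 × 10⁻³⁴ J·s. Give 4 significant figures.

5.828 × 10³⁸ J/m³

[E]/[L]³ = [E]⁴/(ℏc)³; restore (ℏc)⁻³.
1 GeV⁴ → 1/(ℏc)³ × (1 GeV in J)⁴ = 2.082 × 10³⁷ J/m³.
Result: 28 × 2.082 × 10³⁷ = 5.828 × 10³⁸ J/m³.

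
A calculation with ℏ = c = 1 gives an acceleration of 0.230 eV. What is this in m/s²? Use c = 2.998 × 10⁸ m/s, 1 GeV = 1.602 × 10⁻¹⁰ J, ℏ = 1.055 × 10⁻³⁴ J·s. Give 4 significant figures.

1.047 × 10²³ m/s²

Acceleration is [L]/[T]² = c·[E]/ℏ.
1 GeV → c/ℏ × (1 GeV in J) = 4.552 × 10³² m/s².
Convert the energy scale: 0.230 eV = 2.30 × 10⁻¹⁰ GeV.
Result: 2.30 × 10⁻¹⁰ × 4.552 × 10³² = 1.047 × 10²³ m/s².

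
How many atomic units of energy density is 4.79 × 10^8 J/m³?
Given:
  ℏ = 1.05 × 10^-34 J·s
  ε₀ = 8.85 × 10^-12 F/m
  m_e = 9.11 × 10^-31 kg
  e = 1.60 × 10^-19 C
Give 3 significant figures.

1.59 × 10^-5

atomic unit of energy density: u_au = E_h/a₀³ = m_e⁴e¹⁰/((4πε₀)⁵ℏ⁸) = 3.01 × 10^13 J/m³.
4.79 × 10^8 / 3.01 × 10^13 = 1.59 × 10^-5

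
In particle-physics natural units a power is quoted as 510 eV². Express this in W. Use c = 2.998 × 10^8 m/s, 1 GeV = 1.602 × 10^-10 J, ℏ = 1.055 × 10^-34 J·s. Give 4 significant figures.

0.1241 W

Power is [E]/[T] = [E]²/ℏ.
1 GeV² → 1/ℏ × (1 GeV in J)² = 2.433 × 10^14 W.
Convert the energy scale: 510 eV² = 5.10 × 10^-16 GeV².
Result: 5.10 × 10^-16 × 2.433 × 10^14 = 0.1241 W.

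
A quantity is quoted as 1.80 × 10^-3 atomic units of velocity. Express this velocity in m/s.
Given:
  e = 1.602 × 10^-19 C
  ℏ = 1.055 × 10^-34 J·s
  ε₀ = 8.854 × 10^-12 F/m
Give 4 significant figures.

One atomic unit of velocity: v_au = e²/(4πε₀ℏ) = 2.186 × 10^6 m/s.
1.80 × 10^-3 × 2.186 × 10^6 m/s = 3.935 × 10^3 m/s

3.935 × 10^3 m/s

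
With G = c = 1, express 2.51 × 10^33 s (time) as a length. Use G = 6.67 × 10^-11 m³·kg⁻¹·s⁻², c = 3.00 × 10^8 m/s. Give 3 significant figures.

7.53 × 10^41 m

Time → length via c.
2.51 × 10^33 s × (c) = 7.53 × 10^41 m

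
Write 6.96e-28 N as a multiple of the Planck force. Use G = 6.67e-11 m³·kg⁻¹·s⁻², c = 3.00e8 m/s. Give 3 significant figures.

5.73e-72

Planck force: F_P = c⁴/G = 1.21e44 N.
6.96e-28 / 1.21e44 = 5.73e-72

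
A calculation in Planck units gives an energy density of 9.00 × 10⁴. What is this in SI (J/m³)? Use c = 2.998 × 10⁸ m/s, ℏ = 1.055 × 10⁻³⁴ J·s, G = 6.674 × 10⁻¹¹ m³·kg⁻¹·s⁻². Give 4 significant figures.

One Planck energy density: u_P = c⁷/(ℏG²) = 4.632 × 10¹¹³ J/m³.
9.00 × 10⁴ × 4.632 × 10¹¹³ J/m³ = 4.169 × 10¹¹⁸ J/m³

4.169 × 10¹¹⁸ J/m³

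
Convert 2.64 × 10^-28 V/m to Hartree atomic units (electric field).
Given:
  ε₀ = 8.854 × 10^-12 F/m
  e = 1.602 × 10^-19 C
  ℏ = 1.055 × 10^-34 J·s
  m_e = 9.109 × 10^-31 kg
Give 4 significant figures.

5.145 × 10^-40

atomic unit of electric field: E_au = E_h/(e a₀) = m_e²e⁵/((4πε₀)³ℏ⁴) = 5.131 × 10^11 V/m.
2.64 × 10^-28 / 5.131 × 10^11 = 5.145 × 10^-40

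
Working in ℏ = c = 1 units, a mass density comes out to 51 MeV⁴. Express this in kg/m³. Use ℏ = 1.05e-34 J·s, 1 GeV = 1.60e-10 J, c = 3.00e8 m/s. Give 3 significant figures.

1.19e10 kg/m³

Mass density is [E]/(c²[L]³) = [E]⁴/(ℏ³c⁵).
1 GeV⁴ → 1/(ℏ³c⁵) × (1 GeV in J)⁴ = 2.33e20 kg/m³.
Convert the energy scale: 51 MeV⁴ = 5.10e-11 GeV⁴.
Result: 5.10e-11 × 2.33e20 = 1.19e10 kg/m³.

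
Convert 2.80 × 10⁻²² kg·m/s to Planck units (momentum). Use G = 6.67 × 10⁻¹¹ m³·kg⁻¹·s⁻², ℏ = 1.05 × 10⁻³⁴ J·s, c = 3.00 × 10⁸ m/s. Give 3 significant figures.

Planck momentum: p_P = √(ℏc³/G) = 6.52 kg·m/s.
2.80 × 10⁻²² / 6.52 = 4.29 × 10⁻²³

4.29 × 10⁻²³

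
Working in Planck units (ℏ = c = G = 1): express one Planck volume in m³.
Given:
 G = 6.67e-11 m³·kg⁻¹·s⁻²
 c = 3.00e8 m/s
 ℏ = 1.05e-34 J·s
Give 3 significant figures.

The unique combination of the constants set to 1 with dimensions of volume is V_P = (ℏG/c³)^(3/2).
  = √(1.75e-209)
  = 4.18e-105 m³

4.18e-105 m³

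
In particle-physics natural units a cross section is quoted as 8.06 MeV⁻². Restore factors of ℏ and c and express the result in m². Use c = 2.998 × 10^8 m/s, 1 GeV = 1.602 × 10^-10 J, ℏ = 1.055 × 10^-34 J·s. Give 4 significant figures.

3.142 × 10^-25 m²

Area is [L]² = [E]⁻²·(ℏc)²; restore (ℏc)².
1 GeV⁻² → (ℏc)² × (1 GeV in J)⁻² = 3.898 × 10^-32 m².
Convert the energy scale: 8.06 MeV⁻² = 8.06 × 10^6 GeV⁻².
Result: 8.06 × 10^6 × 3.898 × 10^-32 = 3.142 × 10^-25 m².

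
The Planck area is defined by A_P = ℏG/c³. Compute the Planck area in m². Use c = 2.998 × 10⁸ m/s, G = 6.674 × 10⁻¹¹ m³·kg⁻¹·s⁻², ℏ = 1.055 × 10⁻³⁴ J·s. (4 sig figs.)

A_P = ℏG/c³
  = 7.041 × 10⁻⁴⁵ / 2.695 × 10²⁵
  = 2.613 × 10⁻⁷⁰ m²

2.613 × 10⁻⁷⁰ m²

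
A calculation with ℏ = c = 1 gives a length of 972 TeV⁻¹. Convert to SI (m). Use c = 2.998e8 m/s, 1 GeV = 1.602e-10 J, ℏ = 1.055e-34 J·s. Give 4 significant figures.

A length is [E]⁻¹ in ℏ=c=1; restore one factor of ℏc.
1 GeV⁻¹ → ℏc × (1 GeV in J)⁻¹ = 1.974e-16 m.
Convert the energy scale: 972 TeV⁻¹ = 0.972 GeV⁻¹.
Result: 0.972 × 1.974e-16 = 1.919e-16 m.

1.919e-16 m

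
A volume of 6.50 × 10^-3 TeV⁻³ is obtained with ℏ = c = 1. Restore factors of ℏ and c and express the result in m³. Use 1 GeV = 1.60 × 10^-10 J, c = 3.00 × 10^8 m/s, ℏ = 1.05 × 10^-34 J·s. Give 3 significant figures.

Volume is [L]³ = [E]⁻³·(ℏc)³.
1 GeV⁻³ → (ℏc)³ × (1 GeV in J)⁻³ = 7.63 × 10^-48 m³.
Convert the energy scale: 6.50 × 10^-3 TeV⁻³ = 6.50 × 10^-12 GeV⁻³.
Result: 6.50 × 10^-12 × 7.63 × 10^-48 = 4.96 × 10^-59 m³.

4.96 × 10^-59 m³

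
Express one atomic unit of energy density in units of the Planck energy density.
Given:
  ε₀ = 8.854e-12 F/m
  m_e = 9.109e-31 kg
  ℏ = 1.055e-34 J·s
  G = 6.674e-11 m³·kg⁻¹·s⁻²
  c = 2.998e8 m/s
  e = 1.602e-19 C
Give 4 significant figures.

6.323e-101

atomic unit of energy density: u_au = E_h/a₀³ = m_e⁴e¹⁰/((4πε₀)⁵ℏ⁸) = 2.929e13 J/m³
Planck energy density: u_P = c⁷/(ℏG²) = 4.632e113 J/m³
ratio = 2.929e13 / 4.632e113 = 6.323e-101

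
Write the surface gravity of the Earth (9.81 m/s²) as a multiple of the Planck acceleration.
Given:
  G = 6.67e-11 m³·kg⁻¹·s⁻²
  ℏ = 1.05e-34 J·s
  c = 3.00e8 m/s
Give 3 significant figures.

Planck acceleration: a_P = √(c⁷/(ℏG)) = 5.59e51 m/s².
9.81 / 5.59e51 = 1.76e-51

1.76e-51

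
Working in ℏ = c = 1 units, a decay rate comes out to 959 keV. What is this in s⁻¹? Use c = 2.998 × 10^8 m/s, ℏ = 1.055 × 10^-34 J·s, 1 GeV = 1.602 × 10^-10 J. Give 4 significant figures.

1.456 × 10^21 s⁻¹

A rate is [E]/ℏ; divide by ℏ.
1 GeV → 1/ℏ × (1 GeV in J) = 1.518 × 10^24 s⁻¹.
Convert the energy scale: 959 keV = 9.59 × 10^-4 GeV.
Result: 9.59 × 10^-4 × 1.518 × 10^24 = 1.456 × 10^21 s⁻¹.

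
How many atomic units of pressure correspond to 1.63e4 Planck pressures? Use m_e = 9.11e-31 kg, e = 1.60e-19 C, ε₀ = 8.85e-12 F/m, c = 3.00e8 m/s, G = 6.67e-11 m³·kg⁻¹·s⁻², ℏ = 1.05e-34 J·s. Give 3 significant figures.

Planck pressure: p_P = c⁷/(ℏG²) = 4.68e113 Pa
atomic unit of pressure: P_au = E_h/a₀³ = m_e⁴e¹⁰/((4πε₀)⁵ℏ⁸) = 3.01e13 Pa
1.63e4 × 4.68e113 / 3.01e13 = 2.53e104

2.53e104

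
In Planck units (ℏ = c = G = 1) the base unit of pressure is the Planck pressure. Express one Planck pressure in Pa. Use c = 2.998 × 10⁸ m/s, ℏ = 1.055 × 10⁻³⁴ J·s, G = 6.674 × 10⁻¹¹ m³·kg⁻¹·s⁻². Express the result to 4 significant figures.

4.632 × 10¹¹³ Pa

p_P = c⁷/(ℏG²)
  = 2.177 × 10⁵⁹ / 4.699 × 10⁻⁵⁵
  = 4.632 × 10¹¹³ Pa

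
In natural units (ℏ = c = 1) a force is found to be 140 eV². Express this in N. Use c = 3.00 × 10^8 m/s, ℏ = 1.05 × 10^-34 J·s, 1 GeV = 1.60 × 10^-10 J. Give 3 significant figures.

Force is [E]/[L] = [E]²/(ℏc); restore (ℏc)⁻¹.
1 GeV² → 1/(ℏc) × (1 GeV in J)² = 8.13 × 10^5 N.
Convert the energy scale: 140 eV² = 1.40 × 10^-16 GeV².
Result: 1.40 × 10^-16 × 8.13 × 10^5 = 1.14 × 10^-10 N.

1.14 × 10^-10 N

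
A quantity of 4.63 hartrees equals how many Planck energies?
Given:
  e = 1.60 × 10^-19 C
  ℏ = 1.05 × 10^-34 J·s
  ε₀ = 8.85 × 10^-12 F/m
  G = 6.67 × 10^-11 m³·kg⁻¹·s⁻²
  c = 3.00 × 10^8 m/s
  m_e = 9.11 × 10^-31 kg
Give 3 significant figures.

hartree: E_h = m_e e⁴/(4πε₀ℏ)² = 4.38 × 10^-18 J
Planck energy: E_P = √(ℏc⁵/G) = 1.96 × 10^9 J
4.63 × 4.38 × 10^-18 / 1.96 × 10^9 = 1.04 × 10^-26

1.04 × 10^-26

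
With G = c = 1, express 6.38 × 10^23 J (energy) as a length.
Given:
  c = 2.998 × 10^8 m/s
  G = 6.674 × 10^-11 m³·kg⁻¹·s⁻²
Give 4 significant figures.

5.271 × 10^-21 m

Energy → length via G/c⁴.
6.38 × 10^23 J × (G/c⁴) = 5.271 × 10^-21 m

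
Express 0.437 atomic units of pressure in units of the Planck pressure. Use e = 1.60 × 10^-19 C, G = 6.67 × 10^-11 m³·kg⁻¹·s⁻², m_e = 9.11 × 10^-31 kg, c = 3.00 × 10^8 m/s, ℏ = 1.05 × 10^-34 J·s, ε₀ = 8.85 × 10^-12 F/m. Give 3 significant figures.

2.81 × 10^-101

atomic unit of pressure: P_au = E_h/a₀³ = m_e⁴e¹⁰/((4πε₀)⁵ℏ⁸) = 3.01 × 10^13 Pa
Planck pressure: p_P = c⁷/(ℏG²) = 4.68 × 10^113 Pa
0.437 × 3.01 × 10^13 / 4.68 × 10^113 = 2.81 × 10^-101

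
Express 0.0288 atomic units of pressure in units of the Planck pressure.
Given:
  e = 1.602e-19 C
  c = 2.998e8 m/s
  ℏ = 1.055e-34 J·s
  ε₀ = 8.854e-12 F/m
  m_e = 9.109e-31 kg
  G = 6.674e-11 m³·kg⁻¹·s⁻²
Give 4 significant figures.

1.821e-102

atomic unit of pressure: P_au = E_h/a₀³ = m_e⁴e¹⁰/((4πε₀)⁵ℏ⁸) = 2.929e13 Pa
Planck pressure: p_P = c⁷/(ℏG²) = 4.632e113 Pa
0.0288 × 2.929e13 / 4.632e113 = 1.821e-102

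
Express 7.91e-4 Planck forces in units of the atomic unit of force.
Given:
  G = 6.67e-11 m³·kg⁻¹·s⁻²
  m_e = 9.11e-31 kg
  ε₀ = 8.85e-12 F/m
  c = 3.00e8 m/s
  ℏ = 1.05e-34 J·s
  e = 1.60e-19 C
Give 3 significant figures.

Planck force: F_P = c⁴/G = 1.21e44 N
atomic unit of force: F_au = E_h/a₀ = m_e²e⁶/((4πε₀)³ℏ⁴) = 8.33e-8 N
7.91e-4 × 1.21e44 / 8.33e-8 = 1.15e48

1.15e48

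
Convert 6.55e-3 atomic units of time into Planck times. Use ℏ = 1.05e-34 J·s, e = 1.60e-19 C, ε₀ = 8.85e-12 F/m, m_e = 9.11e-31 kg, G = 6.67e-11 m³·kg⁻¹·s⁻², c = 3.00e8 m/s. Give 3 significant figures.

atomic unit of time: τ_au = (4πε₀)²ℏ³/(m_e e⁴) = 2.40e-17 s
Planck time: t_P = √(ℏG/c⁵) = 5.37e-44 s
6.55e-3 × 2.40e-17 / 5.37e-44 = 2.93e24

2.93e24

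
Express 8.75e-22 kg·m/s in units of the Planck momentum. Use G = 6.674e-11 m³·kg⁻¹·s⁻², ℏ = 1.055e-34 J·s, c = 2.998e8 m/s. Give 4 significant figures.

Planck momentum: p_P = √(ℏc³/G) = 6.527 kg·m/s.
8.75e-22 / 6.527 = 1.341e-22

1.341e-22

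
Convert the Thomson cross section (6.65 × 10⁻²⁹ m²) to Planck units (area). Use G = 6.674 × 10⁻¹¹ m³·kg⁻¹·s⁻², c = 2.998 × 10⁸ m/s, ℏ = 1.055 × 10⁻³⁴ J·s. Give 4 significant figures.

2.545 × 10⁴¹

Planck area: A_P = ℏG/c³ = 2.613 × 10⁻⁷⁰ m².
6.65 × 10⁻²⁹ / 2.613 × 10⁻⁷⁰ = 2.545 × 10⁴¹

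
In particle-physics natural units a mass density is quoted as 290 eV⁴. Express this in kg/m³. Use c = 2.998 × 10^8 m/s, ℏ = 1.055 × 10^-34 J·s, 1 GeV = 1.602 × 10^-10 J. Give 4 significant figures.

6.716 × 10^-14 kg/m³

Mass density is [E]/(c²[L]³) = [E]⁴/(ℏ³c⁵).
1 GeV⁴ → 1/(ℏ³c⁵) × (1 GeV in J)⁴ = 2.316 × 10^20 kg/m³.
Convert the energy scale: 290 eV⁴ = 2.90 × 10^-34 GeV⁴.
Result: 2.90 × 10^-34 × 2.316 × 10^20 = 6.716 × 10^-14 kg/m³.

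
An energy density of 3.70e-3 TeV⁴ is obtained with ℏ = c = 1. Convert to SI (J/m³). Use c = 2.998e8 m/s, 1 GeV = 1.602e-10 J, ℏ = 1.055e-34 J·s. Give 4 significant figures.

7.702e46 J/m³

[E]/[L]³ = [E]⁴/(ℏc)³; restore (ℏc)⁻³.
1 GeV⁴ → 1/(ℏc)³ × (1 GeV in J)⁴ = 2.082e37 J/m³.
Convert the energy scale: 3.70e-3 TeV⁴ = 3.70e9 GeV⁴.
Result: 3.70e9 × 2.082e37 = 7.702e46 J/m³.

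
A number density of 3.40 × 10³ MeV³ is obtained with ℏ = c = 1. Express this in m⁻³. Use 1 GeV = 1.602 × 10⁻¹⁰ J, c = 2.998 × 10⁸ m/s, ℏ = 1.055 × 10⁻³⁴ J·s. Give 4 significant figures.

Number density is [L]⁻³ = [E]³/(ℏc)³.
1 GeV³ → 1/(ℏc)³ × (1 GeV in J)³ = 1.299 × 10⁴⁷ m⁻³.
Convert the energy scale: 3.40 × 10³ MeV³ = 3.40 × 10⁻⁶ GeV³.
Result: 3.40 × 10⁻⁶ × 1.299 × 10⁴⁷ = 4.418 × 10⁴¹ m⁻³.

4.418 × 10⁴¹ m⁻³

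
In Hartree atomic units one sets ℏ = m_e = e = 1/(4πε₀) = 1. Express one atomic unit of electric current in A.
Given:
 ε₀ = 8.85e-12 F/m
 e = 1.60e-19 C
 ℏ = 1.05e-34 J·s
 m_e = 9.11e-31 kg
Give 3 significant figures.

I_au = e E_h/ℏ = m_e e⁵/((4πε₀)²ℏ³)
E_h = 4.38e-18 J
e·E_h/ℏ = 6.67e-3 A

6.67e-3 A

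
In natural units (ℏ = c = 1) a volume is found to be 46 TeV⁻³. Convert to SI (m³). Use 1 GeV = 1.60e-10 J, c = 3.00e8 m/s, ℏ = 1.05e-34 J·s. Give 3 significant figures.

3.51e-55 m³

Volume is [L]³ = [E]⁻³·(ℏc)³.
1 GeV⁻³ → (ℏc)³ × (1 GeV in J)⁻³ = 7.63e-48 m³.
Convert the energy scale: 46 TeV⁻³ = 4.60e-8 GeV⁻³.
Result: 4.60e-8 × 7.63e-48 = 3.51e-55 m³.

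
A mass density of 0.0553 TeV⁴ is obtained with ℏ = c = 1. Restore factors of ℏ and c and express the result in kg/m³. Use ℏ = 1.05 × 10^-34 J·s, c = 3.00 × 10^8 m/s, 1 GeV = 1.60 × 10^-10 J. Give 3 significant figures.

Mass density is [E]/(c²[L]³) = [E]⁴/(ℏ³c⁵).
1 GeV⁴ → 1/(ℏ³c⁵) × (1 GeV in J)⁴ = 2.33 × 10^20 kg/m³.
Convert the energy scale: 0.0553 TeV⁴ = 5.53 × 10^10 GeV⁴.
Result: 5.53 × 10^10 × 2.33 × 10^20 = 1.29 × 10^31 kg/m³.

1.29 × 10^31 kg/m³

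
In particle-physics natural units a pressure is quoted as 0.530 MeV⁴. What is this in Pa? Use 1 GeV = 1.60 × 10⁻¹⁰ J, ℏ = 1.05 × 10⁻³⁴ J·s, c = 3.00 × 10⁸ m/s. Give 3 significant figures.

Pressure is [E]/[L]³ = [E]⁴/(ℏc)³.
1 GeV⁴ → 1/(ℏc)³ × (1 GeV in J)⁴ = 2.10 × 10³⁷ Pa.
Convert the energy scale: 0.530 MeV⁴ = 5.30 × 10⁻¹³ GeV⁴.
Result: 5.30 × 10⁻¹³ × 2.10 × 10³⁷ = 1.11 × 10²⁵ Pa.

1.11 × 10²⁵ Pa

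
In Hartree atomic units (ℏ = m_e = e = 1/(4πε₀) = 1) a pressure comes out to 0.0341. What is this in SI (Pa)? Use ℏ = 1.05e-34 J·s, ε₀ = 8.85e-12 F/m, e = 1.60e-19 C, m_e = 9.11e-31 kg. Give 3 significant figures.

1.03e12 Pa

One atomic unit of pressure: P_au = E_h/a₀³ = m_e⁴e¹⁰/((4πε₀)⁵ℏ⁸) = 3.01e13 Pa.
0.0341 × 3.01e13 Pa = 1.03e12 Pa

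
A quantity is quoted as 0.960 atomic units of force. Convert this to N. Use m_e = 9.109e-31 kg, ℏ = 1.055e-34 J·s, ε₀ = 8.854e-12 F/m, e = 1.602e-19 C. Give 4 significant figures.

7.891e-8 N

One atomic unit of force: F_au = E_h/a₀ = m_e²e⁶/((4πε₀)³ℏ⁴) = 8.220e-8 N.
0.960 × 8.220e-8 N = 7.891e-8 N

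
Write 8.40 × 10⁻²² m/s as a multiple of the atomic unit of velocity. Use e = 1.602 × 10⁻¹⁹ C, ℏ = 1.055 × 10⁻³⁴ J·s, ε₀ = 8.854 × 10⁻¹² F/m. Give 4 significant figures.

3.842 × 10⁻²⁸

atomic unit of velocity: v_au = e²/(4πε₀ℏ) = 2.186 × 10⁶ m/s.
8.40 × 10⁻²² / 2.186 × 10⁶ = 3.842 × 10⁻²⁸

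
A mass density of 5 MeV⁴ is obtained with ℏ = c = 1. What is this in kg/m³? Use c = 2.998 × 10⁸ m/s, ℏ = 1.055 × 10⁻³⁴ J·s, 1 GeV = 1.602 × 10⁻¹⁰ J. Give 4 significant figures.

1.158 × 10⁹ kg/m³

Mass density is [E]/(c²[L]³) = [E]⁴/(ℏ³c⁵).
1 GeV⁴ → 1/(ℏ³c⁵) × (1 GeV in J)⁴ = 2.316 × 10²⁰ kg/m³.
Convert the energy scale: 5 MeV⁴ = 5.00 × 10⁻¹² GeV⁴.
Result: 5.00 × 10⁻¹² × 2.316 × 10²⁰ = 1.158 × 10⁹ kg/m³.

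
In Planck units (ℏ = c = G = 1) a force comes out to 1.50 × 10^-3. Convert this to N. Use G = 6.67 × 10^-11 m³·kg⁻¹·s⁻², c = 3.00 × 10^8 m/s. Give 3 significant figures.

One Planck force: F_P = c⁴/G = 1.21 × 10^44 N.
1.50 × 10^-3 × 1.21 × 10^44 N = 1.82 × 10^41 N

1.82 × 10^41 N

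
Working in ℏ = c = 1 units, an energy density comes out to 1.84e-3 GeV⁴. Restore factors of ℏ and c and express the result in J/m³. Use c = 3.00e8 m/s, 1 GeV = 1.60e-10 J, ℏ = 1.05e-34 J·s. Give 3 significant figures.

[E]/[L]³ = [E]⁴/(ℏc)³; restore (ℏc)⁻³.
1 GeV⁴ → 1/(ℏc)³ × (1 GeV in J)⁴ = 2.10e37 J/m³.
Result: 1.84e-3 × 2.10e37 = 3.86e34 J/m³.

3.86e34 J/m³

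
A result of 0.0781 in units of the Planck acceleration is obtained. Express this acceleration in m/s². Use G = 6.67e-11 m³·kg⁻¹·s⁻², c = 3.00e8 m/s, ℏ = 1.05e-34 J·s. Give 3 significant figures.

4.36e50 m/s²

One Planck acceleration: a_P = √(c⁷/(ℏG)) = 5.59e51 m/s².
0.0781 × 5.59e51 m/s² = 4.36e50 m/s²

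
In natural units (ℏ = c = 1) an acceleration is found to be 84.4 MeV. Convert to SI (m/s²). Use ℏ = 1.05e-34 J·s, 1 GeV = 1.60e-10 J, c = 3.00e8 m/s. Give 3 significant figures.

Acceleration is [L]/[T]² = c·[E]/ℏ.
1 GeV → c/ℏ × (1 GeV in J) = 4.57e32 m/s².
Convert the energy scale: 84.4 MeV = 0.0844 GeV.
Result: 0.0844 × 4.57e32 = 3.86e31 m/s².

3.86e31 m/s²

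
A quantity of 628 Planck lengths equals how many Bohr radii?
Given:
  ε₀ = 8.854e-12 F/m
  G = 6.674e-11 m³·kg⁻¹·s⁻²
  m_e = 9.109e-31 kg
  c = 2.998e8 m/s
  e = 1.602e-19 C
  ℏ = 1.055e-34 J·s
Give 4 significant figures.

1.916e-22

Planck length: ℓ_P = √(ℏG/c³) = 1.616e-35 m
Bohr radius: a₀ = 4πε₀ℏ²/(m_e e²) = 5.297e-11 m
628 × 1.616e-35 / 5.297e-11 = 1.916e-22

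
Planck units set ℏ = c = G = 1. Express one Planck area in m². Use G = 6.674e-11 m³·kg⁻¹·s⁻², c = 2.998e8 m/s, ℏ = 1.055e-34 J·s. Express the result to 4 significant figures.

2.613e-70 m²

The unique combination of the constants set to 1 with dimensions of area is A_P = ℏG/c³.
  = 7.041e-45 / 2.695e25
  = 2.613e-70 m²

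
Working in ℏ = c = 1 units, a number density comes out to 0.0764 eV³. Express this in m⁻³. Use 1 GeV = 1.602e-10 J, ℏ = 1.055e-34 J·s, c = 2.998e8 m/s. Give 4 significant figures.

Number density is [L]⁻³ = [E]³/(ℏc)³.
1 GeV³ → 1/(ℏc)³ × (1 GeV in J)³ = 1.299e47 m⁻³.
Convert the energy scale: 0.0764 eV³ = 7.64e-29 GeV³.
Result: 7.64e-29 × 1.299e47 = 9.927e18 m⁻³.

9.927e18 m⁻³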